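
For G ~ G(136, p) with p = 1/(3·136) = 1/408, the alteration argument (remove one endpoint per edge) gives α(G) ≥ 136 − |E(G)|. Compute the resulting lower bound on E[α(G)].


E[|E(G)|] = C(136, 2)·p = 9180 · (1/408) = 45/2.
E[α(G)] ≥ n − E[|E(G)|] = 136 − 45/2 = 227/2.
Numerically: ≈ 113.50000.
(This is only a lower bound; the true E[α(G)] may be larger.)

E[α(G)] ≥ 227/2 ≈ 113.50000.


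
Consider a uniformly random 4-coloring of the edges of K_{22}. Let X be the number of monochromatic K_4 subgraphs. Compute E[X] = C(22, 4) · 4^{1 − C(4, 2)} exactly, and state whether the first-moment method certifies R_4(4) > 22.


E[X] = C(22, 4) · 4^{1 − 6} = 7315 · 4^{−5} = 7315/1024.
As a reduced fraction: E[X] = 7315/1024 ≈ 7.1436.
Is E[X] < 1? NO.
Since E[X] ≥ 1, the first-moment bound is inconclusive at n = 22; it does NOT by itself certify R_4(4) > 22.

E[X] = 7315/1024 ≈ 7.1436; E[X] ≥ 1; first-moment method inconclusive here.


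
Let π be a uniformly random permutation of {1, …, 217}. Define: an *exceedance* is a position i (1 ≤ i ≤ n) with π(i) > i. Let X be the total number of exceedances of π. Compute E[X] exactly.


Write X = Σ_{i=1}^{217} X_i, where X_i = 1_{π(i) > i}.
For each fixed i, π(i) is uniform over {1, …, 217} (marginal of a uniform permutation), so P[π(i) > i] = (n − i)/n. Summing: Σ_{i=1}^{217} (n − i)/n = (0 + 1 + … + 216)/217 = 217(217 − 1)/(2·217) = (217 − 1)/2.
Hence E[X] = Σ_{i=1}^{217} (217 − i)/217 = 108 ≈ 108.000.

E[X] = 108 = 108.000.


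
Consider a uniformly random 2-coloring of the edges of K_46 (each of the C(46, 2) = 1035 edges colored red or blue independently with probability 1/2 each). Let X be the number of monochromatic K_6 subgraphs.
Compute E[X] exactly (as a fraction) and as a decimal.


Let X = Σ_S X_S over the C(46, 6) = 9366819 subsets S of size 6, where X_S = 1 if the K_6 on S is monochromatic.
For a fixed S, the K_6 on S has C(6, 2) = 15 edges. P[all 15 edges red] = (1/2)^15, and likewise for blue, so P[monochromatic] = 2·(1/2)^15 = 2^{1 − 15} = 1/16384.
Summing: E[X] = C(46, 6) · 2^{1 − 15} = 9366819 · 1/16384 = 9366819/16384.
Numerically: E[X] ≈ 571.70526.

E[X] = C(46,6)·2^(1−C(6,2)) = 9366819/16384 ≈ 571.70526.


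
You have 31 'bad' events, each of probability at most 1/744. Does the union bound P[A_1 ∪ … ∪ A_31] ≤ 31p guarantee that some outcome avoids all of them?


Union bound: P[∪_{i=1}^{31} A_i] ≤ Σ_i P[A_i] ≤ 31·p = 31·(1/744) = 1/24.
Numerically: 1/24 ≈ 0.042.
Is 1/24 < 1? YES.
Since P[∪ A_i] ≤ 1/24 < 1, the complement has P[∩ A_i^c] ≥ 1 − 1/24 = 23/24 > 0, so some outcome avoids every A_i.

31·p = 1/24 ≈ 0.042; existence CERTIFIED by the union bound.


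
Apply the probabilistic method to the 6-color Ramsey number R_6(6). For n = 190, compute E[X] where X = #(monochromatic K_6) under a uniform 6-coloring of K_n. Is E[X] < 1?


E[X] = C(190, 6) · 6^{1 − 15} = 60334683255 · 6^{−14} = 60334683255/78364164096.
As a reduced fraction: E[X] = 6703853695/8707129344 ≈ 0.7699.
Is E[X] < 1? YES.
Since E[X] < 1, there exists a 6-coloring of K_{190} with no monochromatic K_6; hence R_6(6) > 190.

E[X] = 6703853695/8707129344 ≈ 0.7699; E[X] < 1, so R_6(6) > 190.


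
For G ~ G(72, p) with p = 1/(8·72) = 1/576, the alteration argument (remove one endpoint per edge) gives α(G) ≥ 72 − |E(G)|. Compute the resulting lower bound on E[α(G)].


E[|E(G)|] = C(72, 2)·p = 2556 · (1/576) = 71/16.
E[α(G)] ≥ n − E[|E(G)|] = 72 − 71/16 = 1081/16.
Numerically: ≈ 67.562.
(This is only a lower bound; the true E[α(G)] may be larger.)

E[α(G)] ≥ 1081/16 ≈ 67.562.


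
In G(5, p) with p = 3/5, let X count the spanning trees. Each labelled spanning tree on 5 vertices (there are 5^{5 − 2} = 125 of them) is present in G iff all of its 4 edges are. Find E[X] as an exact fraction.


K_5 has 5^{5 − 2} = 125 labelled spanning trees.
For each such spanning tree H, let X_H = 1 if all 4 edges of H are present in G. Then P[X_H = 1] = p^{4} = (3/5)^{4} = 81/625.
By linearity: E[X] = Σ_H E[X_H] = 125 · p^{4} = 125 · 81/625 = 81/5.
Numerically: E[X] ≈ 16.2.

E[X] = 125 · (3/5)^{4} = 81/5 ≈ 16.2.


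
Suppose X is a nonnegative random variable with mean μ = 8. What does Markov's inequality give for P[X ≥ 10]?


μ = E[X] = 8, a = 10.
Markov: P[X ≥ 10] ≤ μ/a = (8)/10 = 4/5.
Numerically: ≈ 0.8000.
(Since a = 10 > μ = 8.0000, the bound 4/5 is < 1 and informative.)

P[X ≥ 10] ≤ 4/5 ≈ 0.8000.


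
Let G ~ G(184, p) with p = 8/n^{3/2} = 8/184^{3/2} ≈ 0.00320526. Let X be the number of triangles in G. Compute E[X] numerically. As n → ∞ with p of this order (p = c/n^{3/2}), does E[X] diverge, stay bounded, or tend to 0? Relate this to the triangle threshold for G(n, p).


Number of potential triangles: C(184, 3) = 1021384.
Each occurs with probability p³ ≈ (0.00320526)³ ≈ 3.29298504e-08.
By linearity: E[X] = C(184, 3)·p³ ≈ 1021384 · 3.29298504e-08 ≈ 0.033634.
Since α = 3/2 > 1, p = c/n^{3/2} = o(1/n) is below the triangle threshold p ~ 1/n. Asymptotically E[X] ~ (c³/6)·n^{3(1−α)} = (8³/6)·n^{-1.5} → 0, so by Markov's inequality G has no triangles w.h.p.

E[X] ≈ 0.033634; in regime p = Θ(1/n^{3/2}) E[X] tends to 0 (below the triangle threshold p ~ 1/n).


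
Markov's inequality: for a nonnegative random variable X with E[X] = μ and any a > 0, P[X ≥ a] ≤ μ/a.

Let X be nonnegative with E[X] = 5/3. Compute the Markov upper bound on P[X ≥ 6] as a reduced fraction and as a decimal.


μ = E[X] = 5/3, a = 6.
Markov: P[X ≥ 6] ≤ μ/a = (5/3)/6 = 5/18.
Numerically: ≈ 0.2778.
(Since a = 6 > μ = 1.6667, the bound 5/18 is < 1 and informative.)

P[X ≥ 6] ≤ 5/18 ≈ 0.2778.


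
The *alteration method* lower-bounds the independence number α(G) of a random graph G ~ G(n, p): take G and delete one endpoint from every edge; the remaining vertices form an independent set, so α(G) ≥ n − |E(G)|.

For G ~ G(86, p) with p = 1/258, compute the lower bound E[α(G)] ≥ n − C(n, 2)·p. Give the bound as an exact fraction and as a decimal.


E[|E(G)|] = C(86, 2)·p = 3655 · (1/258) = 85/6.
E[α(G)] ≥ n − E[|E(G)|] = 86 − 85/6 = 431/6.
Numerically: ≈ 71.833.
(This is only a lower bound; the true E[α(G)] may be larger.)

E[α(G)] ≥ 431/6 ≈ 71.833.


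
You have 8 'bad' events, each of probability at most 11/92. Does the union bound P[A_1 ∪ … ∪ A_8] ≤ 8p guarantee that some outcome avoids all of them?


Union bound: P[∪_{i=1}^{8} A_i] ≤ Σ_i P[A_i] ≤ 8·p = 8·(11/92) = 22/23.
Numerically: 22/23 ≈ 0.956522.
Is 22/23 < 1? YES.
Since P[∪ A_i] ≤ 22/23 < 1, the complement has P[∩ A_i^c] ≥ 1 − 22/23 = 1/23 > 0, so some outcome avoids every A_i.

8·p = 22/23 ≈ 0.956522; existence CERTIFIED by the union bound.


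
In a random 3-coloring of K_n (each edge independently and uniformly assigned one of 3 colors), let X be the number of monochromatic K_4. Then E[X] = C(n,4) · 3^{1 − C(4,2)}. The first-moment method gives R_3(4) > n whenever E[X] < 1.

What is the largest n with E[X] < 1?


We need C(n, 4) · 3^{1 − 6} < 1, i.e. C(n, 4) < 3^{6 − 1} = 243.
Check values of n near the boundary:
  n = 7: C(7, 4) = 35; 35 < 243? YES
  n = 8: C(8, 4) = 70; 70 < 243? YES
  n = 9: C(9, 4) = 126; 126 < 243? YES
  n = 10: C(10, 4) = 210; 210 < 243? YES
  n = 11: C(11, 4) = 330; 330 < 243? NO
The largest n with C(n, 4) < 243 is n = 10 (where E[X] = 70/81 ≈ 0.8641975). Hence R_3(4) > 10, i.e. R_3(4) ≥ 11.

Largest n = 10; hence R_3(4) > 10.


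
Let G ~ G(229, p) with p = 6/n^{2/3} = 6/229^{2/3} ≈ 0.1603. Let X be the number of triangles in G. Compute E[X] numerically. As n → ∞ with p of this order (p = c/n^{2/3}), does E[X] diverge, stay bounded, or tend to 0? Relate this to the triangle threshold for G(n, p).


Number of potential triangles: C(229, 3) = 1975354.
Each occurs with probability p³ ≈ (0.1603)³ ≈ 4.1189146e-03.
By linearity: E[X] = C(229, 3)·p³ ≈ 1975354 · 4.1189146e-03 ≈ 8136.31441.
Since α = 2/3 < 1, p = c/n^{2/3} ≫ 1/n is above the triangle threshold p ~ 1/n. Asymptotically E[X] ~ (c³/6)·n^{3(1−α)} = (6³/6)·n^{1} → ∞; triangles are abundant w.h.p.

E[X] ≈ 8136.31441; in regime p = Θ(1/n^{2/3}) E[X] diverges (above the triangle threshold p ~ 1/n).


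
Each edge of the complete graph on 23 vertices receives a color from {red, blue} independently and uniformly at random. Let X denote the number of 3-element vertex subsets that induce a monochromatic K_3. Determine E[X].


Let X = Σ_S X_S over the C(23, 3) = 1771 subsets S of size 3, where X_S = 1 if the K_3 on S is monochromatic.
For a fixed S, the K_3 on S has C(3, 2) = 3 edges. P[all 3 edges red] = (1/2)^3, and likewise for blue, so P[monochromatic] = 2·(1/2)^3 = 2^{1 − 3} = 1/4.
Summing: E[X] = C(23, 3) · 2^{1 − 3} = 1771 · 1/4 = 1771/4.
Numerically: E[X] ≈ 442.75000.

E[X] = C(23,3)·2^(1−C(3,2)) = 1771/4 ≈ 442.75000.


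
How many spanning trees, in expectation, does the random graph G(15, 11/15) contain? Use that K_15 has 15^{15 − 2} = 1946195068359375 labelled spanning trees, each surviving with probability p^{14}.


K_15 has 15^{15 − 2} = 1946195068359375 labelled spanning trees.
For each such spanning tree H, let X_H = 1 if all 14 edges of H are present in G. Then P[X_H = 1] = p^{14} = (11/15)^{14} = 379749833583241/29192926025390625.
Summing the indicators: E[X] = Σ_H E[X_H] = 1946195068359375 · p^{14} = 1946195068359375 · 379749833583241/29192926025390625 = 379749833583241/15.
Numerically: E[X] ≈ 2.53167e+13.

E[X] = 1946195068359375 · (11/15)^{14} = 379749833583241/15 ≈ 2.53167e+13.


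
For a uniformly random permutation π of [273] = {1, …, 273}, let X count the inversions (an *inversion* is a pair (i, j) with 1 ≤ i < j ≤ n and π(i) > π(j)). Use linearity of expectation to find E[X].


Write X = Σ X_I over the C(273, 2) = 37128 pairs i < j, with X_I the indicator of one inversion.
There are 37128 indicators.
For each fixed pair i < j, the values π(i) and π(j) are two distinct elements of {1, …, 273} in uniformly random order; by symmetry P[π(i) > π(j)] = 1/2.
By linearity: E[X] = 37128 · (1/2) = C(273, 2) · (1/2) = 37128/2 = 18564 ≈ 18564.000.

E[X] = 18564 = 18564.000.


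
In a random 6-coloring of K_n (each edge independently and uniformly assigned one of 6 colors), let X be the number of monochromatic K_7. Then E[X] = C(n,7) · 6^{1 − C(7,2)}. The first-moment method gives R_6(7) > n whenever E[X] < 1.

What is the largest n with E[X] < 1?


We need C(n, 7) · 6^{1 − 21} < 1, i.e. C(n, 7) < 6^{21 − 1} = 3656158440062976.
Check values of n near the boundary:
  n = 565: C(565, 7) = 3513212521235560; 3513212521235560 < 3656158440062976? YES
  n = 566: C(566, 7) = 3557206237959440; 3557206237959440 < 3656158440062976? YES
  n = 567: C(567, 7) = 3601671315933933; 3601671315933933 < 3656158440062976? YES
  n = 568: C(568, 7) = 3646611956239704; 3646611956239704 < 3656158440062976? YES
  n = 569: C(569, 7) = 3692032389858348; 3692032389858348 < 3656158440062976? NO
  n = 570: C(570, 7) = 3737936877831720; 3737936877831720 < 3656158440062976? NO
The largest n with C(n, 7) < 3656158440062976 is n = 568 (where E[X] = 16882462760369/16926659444736 ≈ 0.9974). Hence R_6(7) > 568, i.e. R_6(7) ≥ 569.

Largest n = 568; hence R_6(7) > 568.


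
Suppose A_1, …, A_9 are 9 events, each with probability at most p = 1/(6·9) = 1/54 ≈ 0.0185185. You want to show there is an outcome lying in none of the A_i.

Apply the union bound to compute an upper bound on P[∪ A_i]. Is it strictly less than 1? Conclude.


Union bound: P[∪_{i=1}^{9} A_i] ≤ Σ_i P[A_i] ≤ 9·p = 9·(1/54) = 1/6.
Numerically: 1/6 ≈ 0.1666667.
Is 1/6 < 1? YES.
Since P[∪ A_i] ≤ 1/6 < 1, the complement has P[∩ A_i^c] ≥ 1 − 1/6 = 5/6 > 0, so some outcome avoids every A_i.

9·p = 1/6 ≈ 0.1666667; existence CERTIFIED by the union bound.


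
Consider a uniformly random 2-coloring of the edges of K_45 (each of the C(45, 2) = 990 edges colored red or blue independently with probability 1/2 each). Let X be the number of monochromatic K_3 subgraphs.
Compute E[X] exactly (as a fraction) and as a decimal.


Let X = Σ_S X_S over the C(45, 3) = 14190 subsets S of size 3, where X_S = 1 if the K_3 on S is monochromatic.
For a fixed S, the K_3 on S has C(3, 2) = 3 edges. P[all 3 edges red] = (1/2)^3, and likewise for blue, so P[monochromatic] = 2·(1/2)^3 = 2^{1 − 3} = 1/4.
By linearity: E[X] = C(45, 3) · 2^{1 − 3} = 14190 · 1/4 = 7095/2.
Numerically: E[X] ≈ 3547.5000.

E[X] = C(45,3)·2^(1−C(3,2)) = 7095/2 ≈ 3547.5000.


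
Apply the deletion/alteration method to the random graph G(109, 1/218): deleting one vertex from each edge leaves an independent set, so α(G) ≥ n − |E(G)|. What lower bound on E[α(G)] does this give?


E[|E(G)|] = C(109, 2)·p = 5886 · (1/218) = 27.
E[α(G)] ≥ n − E[|E(G)|] = 109 − 27 = 82.
Numerically: ≈ 82.000.
(This is only a lower bound; the true E[α(G)] may be larger.)

E[α(G)] ≥ 82 ≈ 82.000.


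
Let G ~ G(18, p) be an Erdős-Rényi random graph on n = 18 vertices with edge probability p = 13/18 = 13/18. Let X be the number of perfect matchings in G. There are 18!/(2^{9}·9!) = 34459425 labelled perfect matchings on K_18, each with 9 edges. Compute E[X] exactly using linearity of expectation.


K_18 has 18!/(2^{9}·9!) = 34459425 labelled perfect matchings.
For each such perfect matching H, let X_H = 1 if all 9 edges of H are present in G. Then P[X_H = 1] = p^{9} = (13/18)^{9} = 10604499373/198359290368.
Summing the indicators: E[X] = Σ_H E[X_H] = 34459425 · p^{9} = 34459425 · 10604499373/198359290368 = 4511419145758525/2448880128.
Numerically: E[X] ≈ 1.842e+06.

E[X] = 34459425 · (13/18)^{9} = 4511419145758525/2448880128 ≈ 1.842e+06.


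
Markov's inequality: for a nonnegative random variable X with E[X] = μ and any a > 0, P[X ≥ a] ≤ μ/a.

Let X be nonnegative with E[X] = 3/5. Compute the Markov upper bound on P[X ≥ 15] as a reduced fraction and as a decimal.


μ = E[X] = 3/5, a = 15.
Markov: P[X ≥ 15] ≤ μ/a = (3/5)/15 = 1/25.
Numerically: ≈ 0.040000.
(Since a = 15 > μ = 0.600000, the bound 1/25 is < 1 and informative.)

P[X ≥ 15] ≤ 1/25 ≈ 0.040000.


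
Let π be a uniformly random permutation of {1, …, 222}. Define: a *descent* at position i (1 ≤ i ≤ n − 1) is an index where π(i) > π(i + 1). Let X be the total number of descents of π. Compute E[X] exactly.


Write X = Σ X_I over i = 1, …, 221, with X_I the indicator of one descent.
There are 221 indicators.
For each fixed i, the pair (π(i), π(i+1)) is a uniformly random ordered pair of distinct values from {1, …, 222}; by symmetry P[π(i) > π(i+1)] = 1/2.
By linearity: E[X] = 221 · (1/2) = (222 − 1) · (1/2) = 221/2 ≈ 110.50000.

E[X] = 221/2 = 110.50000.


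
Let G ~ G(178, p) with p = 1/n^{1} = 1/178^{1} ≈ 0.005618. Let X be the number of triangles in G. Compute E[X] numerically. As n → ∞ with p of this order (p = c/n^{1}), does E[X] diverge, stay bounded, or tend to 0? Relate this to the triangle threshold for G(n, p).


Number of potential triangles: C(178, 3) = 924176.
Each occurs with probability p³ ≈ (0.005618)³ ≈ 1.7731276e-07.
By linearity: E[X] = C(178, 3)·p³ ≈ 924176 · 1.7731276e-07 ≈ 0.16387.
Here α = 1, so p = 1/n is exactly at the triangle threshold p ~ 1/n. Asymptotically E[X] → c³/6 = 1³/6 = 1/6 ≈ 0.16667, a bounded constant. In this regime the triangle count is asymptotically Poisson(c³/6).

E[X] ≈ 0.16387; in regime p = Θ(1/n^{1}) E[X] stays bounded (at the triangle threshold p ~ 1/n).


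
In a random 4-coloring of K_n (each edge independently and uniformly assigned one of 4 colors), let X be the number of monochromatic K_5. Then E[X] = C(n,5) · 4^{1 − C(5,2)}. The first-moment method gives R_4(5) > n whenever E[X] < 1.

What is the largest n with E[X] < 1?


We need C(n, 5) · 4^{1 − 10} < 1, i.e. C(n, 5) < 4^{10 − 1} = 262144.
Check values of n near the boundary:
  n = 32: C(32, 5) = 201376; 201376 < 262144? YES
  n = 33: C(33, 5) = 237336; 237336 < 262144? YES
  n = 34: C(34, 5) = 278256; 278256 < 262144? NO
  n = 35: C(35, 5) = 324632; 324632 < 262144? NO
  n = 36: C(36, 5) = 376992; 376992 < 262144? NO
The largest n with C(n, 5) < 262144 is n = 33 (where E[X] = 29667/32768 ≈ 0.9053650). Hence R_4(5) > 33, i.e. R_4(5) ≥ 34.

Largest n = 33; hence R_4(5) > 33.


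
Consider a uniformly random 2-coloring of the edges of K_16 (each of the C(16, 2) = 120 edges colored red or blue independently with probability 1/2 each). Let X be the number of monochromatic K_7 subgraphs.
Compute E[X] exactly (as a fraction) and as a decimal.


Let X = Σ_S X_S over the C(16, 7) = 11440 subsets S of size 7, where X_S = 1 if the K_7 on S is monochromatic.
For a fixed S, the K_7 on S has C(7, 2) = 21 edges. P[all 21 edges red] = (1/2)^21, and likewise for blue, so P[monochromatic] = 2·(1/2)^21 = 2^{1 − 21} = 1/1048576.
By linearity: E[X] = C(16, 7) · 2^{1 − 21} = 11440 · 1/1048576 = 715/65536.
Numerically: E[X] ≈ 0.010910.

E[X] = C(16,7)·2^(1−C(7,2)) = 715/65536 ≈ 0.010910.


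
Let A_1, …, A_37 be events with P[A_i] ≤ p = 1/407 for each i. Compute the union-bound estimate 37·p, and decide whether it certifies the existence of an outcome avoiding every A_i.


Union bound: P[∪_{i=1}^{37} A_i] ≤ Σ_i P[A_i] ≤ 37·p = 37·(1/407) = 1/11.
Numerically: 1/11 ≈ 0.09091.
Is 1/11 < 1? YES.
Since P[∪ A_i] ≤ 1/11 < 1, the complement has P[∩ A_i^c] ≥ 1 − 1/11 = 10/11 > 0, so some outcome avoids every A_i.

37·p = 1/11 ≈ 0.09091; existence CERTIFIED by the union bound.


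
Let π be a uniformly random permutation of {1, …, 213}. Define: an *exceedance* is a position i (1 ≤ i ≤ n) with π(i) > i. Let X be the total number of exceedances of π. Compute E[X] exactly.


Write X = Σ_{i=1}^{213} X_i, where X_i = 1_{π(i) > i}.
For each fixed i, π(i) is uniform over {1, …, 213} (marginal of a uniform permutation), so P[π(i) > i] = (n − i)/n. Summing: Σ_{i=1}^{213} (n − i)/n = (0 + 1 + … + 212)/213 = 213(213 − 1)/(2·213) = (213 − 1)/2.
Hence E[X] = Σ_{i=1}^{213} (213 − i)/213 = 106 ≈ 106.0000.

E[X] = 106 = 106.0000.


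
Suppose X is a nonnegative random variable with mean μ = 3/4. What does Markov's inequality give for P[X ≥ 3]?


μ = E[X] = 3/4, a = 3.
Markov: P[X ≥ 3] ≤ μ/a = (3/4)/3 = 1/4.
Numerically: ≈ 0.250000.
(Since a = 3 > μ = 0.750000, the bound 1/4 is < 1 and informative.)

P[X ≥ 3] ≤ 1/4 ≈ 0.250000.


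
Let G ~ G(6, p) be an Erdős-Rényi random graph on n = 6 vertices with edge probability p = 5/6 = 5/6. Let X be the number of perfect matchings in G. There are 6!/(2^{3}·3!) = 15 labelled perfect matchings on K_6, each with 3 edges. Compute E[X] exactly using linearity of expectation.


K_6 has 6!/(2^{3}·3!) = 15 labelled perfect matchings.
For each such perfect matching H, let X_H = 1 if all 3 edges of H are present in G. Then P[X_H = 1] = p^{3} = (5/6)^{3} = 125/216.
Summing the indicators: E[X] = Σ_H E[X_H] = 15 · p^{3} = 15 · 125/216 = 625/72.
Numerically: E[X] ≈ 8.6806.

E[X] = 15 · (5/6)^{3} = 625/72 ≈ 8.6806.


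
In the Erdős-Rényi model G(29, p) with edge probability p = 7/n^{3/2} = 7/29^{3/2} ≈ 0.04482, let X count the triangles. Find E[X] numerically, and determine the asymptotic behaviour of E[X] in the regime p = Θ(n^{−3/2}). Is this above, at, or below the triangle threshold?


Number of potential triangles: C(29, 3) = 3654.
Each occurs with probability p³ ≈ (0.04482)³ ≈ 9.005403e-05.
By linearity: E[X] = C(29, 3)·p³ ≈ 3654 · 9.005403e-05 ≈ 0.3291.
Since α = 3/2 > 1, p = c/n^{3/2} = o(1/n) is below the triangle threshold p ~ 1/n. Asymptotically E[X] ~ (c³/6)·n^{3(1−α)} = (7³/6)·n^{-1.5} → 0, so by Markov's inequality G has no triangles w.h.p.

E[X] ≈ 0.3291; in regime p = Θ(1/n^{3/2}) E[X] tends to 0 (below the triangle threshold p ~ 1/n).


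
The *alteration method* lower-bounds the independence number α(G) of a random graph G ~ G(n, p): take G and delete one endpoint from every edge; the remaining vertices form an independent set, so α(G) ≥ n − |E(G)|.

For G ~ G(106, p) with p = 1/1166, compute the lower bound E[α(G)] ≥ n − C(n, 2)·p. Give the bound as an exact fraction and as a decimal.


E[|E(G)|] = C(106, 2)·p = 5565 · (1/1166) = 105/22.
E[α(G)] ≥ n − E[|E(G)|] = 106 − 105/22 = 2227/22.
Numerically: ≈ 101.22727.
(This is only a lower bound; the true E[α(G)] may be larger.)

E[α(G)] ≥ 2227/22 ≈ 101.22727.


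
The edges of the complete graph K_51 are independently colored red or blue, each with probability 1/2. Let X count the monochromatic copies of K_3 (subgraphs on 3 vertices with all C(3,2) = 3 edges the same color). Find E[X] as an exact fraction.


Let X = Σ_S X_S over the C(51, 3) = 20825 subsets S of size 3, where X_S = 1 if the K_3 on S is monochromatic.
For a fixed S, the K_3 on S has C(3, 2) = 3 edges. P[all 3 edges red] = (1/2)^3, and likewise for blue, so P[monochromatic] = 2·(1/2)^3 = 2^{1 − 3} = 1/4.
By linearity of expectation: E[X] = C(51, 3) · 2^{1 − 3} = 20825 · 1/4 = 20825/4.
Numerically: E[X] ≈ 5206.250.

E[X] = C(51,3)·2^(1−C(3,2)) = 20825/4 ≈ 5206.250.


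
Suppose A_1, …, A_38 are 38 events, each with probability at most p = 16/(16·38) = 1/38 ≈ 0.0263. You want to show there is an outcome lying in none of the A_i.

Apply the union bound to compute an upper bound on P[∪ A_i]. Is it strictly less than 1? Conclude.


Union bound: P[∪_{i=1}^{38} A_i] ≤ Σ_i P[A_i] ≤ 38·p = 38·(1/38) = 1.
Numerically: 1 ≈ 1.0000.
Is 1 < 1? NO.
Since the bound 1 is ≥ 1, the union bound is uninformative here; it does NOT by itself certify existence.

38·p = 1 ≈ 1.0000; existence NOT certified by the union bound.


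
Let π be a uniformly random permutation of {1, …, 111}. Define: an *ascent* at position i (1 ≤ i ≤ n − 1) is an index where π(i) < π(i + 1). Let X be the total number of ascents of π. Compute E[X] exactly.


Write X = Σ X_I over i = 1, …, 110, with X_I the indicator of one ascent.
There are 110 indicators.
For each fixed i, the pair (π(i), π(i+1)) is a uniformly random ordered pair of distinct values from {1, …, 111}; by symmetry P[π(i) < π(i+1)] = 1/2.
By linearity: E[X] = 110 · (1/2) = (111 − 1) · (1/2) = 55 ≈ 55.000.

E[X] = 55 = 55.000.


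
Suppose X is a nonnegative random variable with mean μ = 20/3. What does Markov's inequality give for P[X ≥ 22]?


μ = E[X] = 20/3, a = 22.
Markov: P[X ≥ 22] ≤ μ/a = (20/3)/22 = 10/33.
Numerically: ≈ 0.3030.
(Since a = 22 > μ = 6.6667, the bound 10/33 is < 1 and informative.)

P[X ≥ 22] ≤ 10/33 ≈ 0.3030.


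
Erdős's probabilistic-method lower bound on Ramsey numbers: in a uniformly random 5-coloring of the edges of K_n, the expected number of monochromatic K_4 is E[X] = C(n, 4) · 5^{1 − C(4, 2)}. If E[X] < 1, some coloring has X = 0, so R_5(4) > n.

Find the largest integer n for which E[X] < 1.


We need C(n, 4) · 5^{1 − 6} < 1, i.e. C(n, 4) < 5^{6 − 1} = 3125.
Check values of n near the boundary:
  n = 16: C(16, 4) = 1820; 1820 < 3125? YES
  n = 17: C(17, 4) = 2380; 2380 < 3125? YES
  n = 18: C(18, 4) = 3060; 3060 < 3125? YES
  n = 19: C(19, 4) = 3876; 3876 < 3125? NO
The largest n with C(n, 4) < 3125 is n = 18 (where E[X] = 612/625 ≈ 0.9792000). Hence R_5(4) > 18, i.e. R_5(4) ≥ 19.

Largest n = 18; hence R_5(4) > 18.


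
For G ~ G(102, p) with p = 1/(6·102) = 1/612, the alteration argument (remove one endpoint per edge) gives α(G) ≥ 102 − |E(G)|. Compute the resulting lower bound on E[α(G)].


E[|E(G)|] = C(102, 2)·p = 5151 · (1/612) = 101/12.
E[α(G)] ≥ n − E[|E(G)|] = 102 − 101/12 = 1123/12.
Numerically: ≈ 93.5833.
(This is only a lower bound; the true E[α(G)] may be larger.)

E[α(G)] ≥ 1123/12 ≈ 93.5833.


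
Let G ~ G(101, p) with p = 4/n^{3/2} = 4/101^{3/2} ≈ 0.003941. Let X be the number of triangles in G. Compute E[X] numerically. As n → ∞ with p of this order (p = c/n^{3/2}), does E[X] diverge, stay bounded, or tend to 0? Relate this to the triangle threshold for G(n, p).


Number of potential triangles: C(101, 3) = 166650.
Each occurs with probability p³ ≈ (0.003941)³ ≈ 6.119752e-08.
By linearity: E[X] = C(101, 3)·p³ ≈ 166650 · 6.119752e-08 ≈ 0.0102.
Since α = 3/2 > 1, p = c/n^{3/2} = o(1/n) is below the triangle threshold p ~ 1/n. Asymptotically E[X] ~ (c³/6)·n^{3(1−α)} = (4³/6)·n^{-1.5} → 0, so by Markov's inequality G has no triangles w.h.p.

E[X] ≈ 0.0102; in regime p = Θ(1/n^{3/2}) E[X] tends to 0 (below the triangle threshold p ~ 1/n).


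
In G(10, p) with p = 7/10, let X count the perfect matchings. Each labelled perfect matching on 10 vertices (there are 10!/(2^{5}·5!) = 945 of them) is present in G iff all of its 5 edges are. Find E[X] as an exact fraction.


K_10 has 10!/(2^{5}·5!) = 945 labelled perfect matchings.
For each such perfect matching H, let X_H = 1 if all 5 edges of H are present in G. Then P[X_H = 1] = p^{5} = (7/10)^{5} = 16807/100000.
Summing the indicators: E[X] = Σ_H E[X_H] = 945 · p^{5} = 945 · 16807/100000 = 3176523/20000.
Numerically: E[X] ≈ 159.

E[X] = 945 · (7/10)^{5} = 3176523/20000 ≈ 159.


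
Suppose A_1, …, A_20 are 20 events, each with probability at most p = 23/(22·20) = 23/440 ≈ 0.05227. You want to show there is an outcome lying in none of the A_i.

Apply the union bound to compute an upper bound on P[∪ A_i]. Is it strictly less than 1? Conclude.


Union bound: P[∪_{i=1}^{20} A_i] ≤ Σ_i P[A_i] ≤ 20·p = 20·(23/440) = 23/22.
Numerically: 23/22 ≈ 1.04545.
Is 23/22 < 1? NO.
Since the bound 23/22 is ≥ 1, the union bound is uninformative here; it does NOT by itself certify existence.

20·p = 23/22 ≈ 1.04545; existence NOT certified by the union bound.


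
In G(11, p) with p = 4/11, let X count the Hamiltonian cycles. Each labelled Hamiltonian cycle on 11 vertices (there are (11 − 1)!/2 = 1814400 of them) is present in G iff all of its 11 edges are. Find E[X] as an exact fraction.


K_11 has (11 − 1)!/2 = 1814400 labelled Hamiltonian cycles.
For each such Hamiltonian cycle H, let X_H = 1 if all 11 edges of H are present in G. Then P[X_H = 1] = p^{11} = (4/11)^{11} = 4194304/285311670611.
Summing the indicators: E[X] = Σ_H E[X_H] = 1814400 · p^{11} = 1814400 · 4194304/285311670611 = 7610145177600/285311670611.
Numerically: E[X] ≈ 26.7.

E[X] = 1814400 · (4/11)^{11} = 7610145177600/285311670611 ≈ 26.7.


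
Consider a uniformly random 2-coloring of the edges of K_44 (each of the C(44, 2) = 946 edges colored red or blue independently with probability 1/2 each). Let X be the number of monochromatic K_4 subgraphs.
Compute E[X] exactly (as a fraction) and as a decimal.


Let X = Σ_S X_S over the C(44, 4) = 135751 subsets S of size 4, where X_S = 1 if the K_4 on S is monochromatic.
For a fixed S, the K_4 on S has C(4, 2) = 6 edges. P[all 6 edges red] = (1/2)^6, and likewise for blue, so P[monochromatic] = 2·(1/2)^6 = 2^{1 − 6} = 1/32.
Summing: E[X] = C(44, 4) · 2^{1 − 6} = 135751 · 1/32 = 135751/32.
Numerically: E[X] ≈ 4242.219.

E[X] = C(44,4)·2^(1−C(4,2)) = 135751/32 ≈ 4242.219.


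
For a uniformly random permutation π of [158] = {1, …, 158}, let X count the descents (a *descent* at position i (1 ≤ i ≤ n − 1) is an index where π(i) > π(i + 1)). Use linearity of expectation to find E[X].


Write X = Σ X_I over i = 1, …, 157, with X_I the indicator of one descent.
There are 157 indicators.
For each fixed i, the pair (π(i), π(i+1)) is a uniformly random ordered pair of distinct values from {1, …, 158}; by symmetry P[π(i) > π(i+1)] = 1/2.
By linearity: E[X] = 157 · (1/2) = (158 − 1) · (1/2) = 157/2 ≈ 78.500.

E[X] = 157/2 = 78.500.


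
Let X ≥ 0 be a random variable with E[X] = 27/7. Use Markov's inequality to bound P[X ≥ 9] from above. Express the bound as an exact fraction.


μ = E[X] = 27/7, a = 9.
Markov: P[X ≥ 9] ≤ μ/a = (27/7)/9 = 3/7.
Numerically: ≈ 0.428571.
(Since a = 9 > μ = 3.857143, the bound 3/7 is < 1 and informative.)

P[X ≥ 9] ≤ 3/7 ≈ 0.428571.


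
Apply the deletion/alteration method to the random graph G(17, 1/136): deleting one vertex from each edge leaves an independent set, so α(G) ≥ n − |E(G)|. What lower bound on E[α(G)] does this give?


E[|E(G)|] = C(17, 2)·p = 136 · (1/136) = 1.
E[α(G)] ≥ n − E[|E(G)|] = 17 − 1 = 16.
Numerically: ≈ 16.000.
(This is only a lower bound; the true E[α(G)] may be larger.)

E[α(G)] ≥ 16 ≈ 16.000.


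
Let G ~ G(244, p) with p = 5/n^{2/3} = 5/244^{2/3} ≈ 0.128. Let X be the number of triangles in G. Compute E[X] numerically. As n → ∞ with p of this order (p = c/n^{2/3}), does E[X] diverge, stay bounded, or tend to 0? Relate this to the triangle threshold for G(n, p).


Number of potential triangles: C(244, 3) = 2391444.
Each occurs with probability p³ ≈ (0.128)³ ≈ 2.099570e-03.
By linearity: E[X] = C(244, 3)·p³ ≈ 2391444 · 2.099570e-03 ≈ 5021.0041.
Since α = 2/3 < 1, p = c/n^{2/3} ≫ 1/n is above the triangle threshold p ~ 1/n. Asymptotically E[X] ~ (c³/6)·n^{3(1−α)} = (5³/6)·n^{1} → ∞; triangles are abundant w.h.p.

E[X] ≈ 5021.0041; in regime p = Θ(1/n^{2/3}) E[X] diverges (above the triangle threshold p ~ 1/n).


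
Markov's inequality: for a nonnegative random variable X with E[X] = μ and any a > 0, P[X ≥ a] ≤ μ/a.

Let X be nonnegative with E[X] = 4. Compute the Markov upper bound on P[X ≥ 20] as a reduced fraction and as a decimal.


μ = E[X] = 4, a = 20.
Markov: P[X ≥ 20] ≤ μ/a = (4)/20 = 1/5.
Numerically: ≈ 0.200.
(Since a = 20 > μ = 4.000, the bound 1/5 is < 1 and informative.)

P[X ≥ 20] ≤ 1/5 ≈ 0.200.


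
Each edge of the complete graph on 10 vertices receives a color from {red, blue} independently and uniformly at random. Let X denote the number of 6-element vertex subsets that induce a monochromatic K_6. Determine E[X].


Let X = Σ_S X_S over the C(10, 6) = 210 subsets S of size 6, where X_S = 1 if the K_6 on S is monochromatic.
For a fixed S, the K_6 on S has C(6, 2) = 15 edges. P[all 15 edges red] = (1/2)^15, and likewise for blue, so P[monochromatic] = 2·(1/2)^15 = 2^{1 − 15} = 1/16384.
By linearity: E[X] = C(10, 6) · 2^{1 − 15} = 210 · 1/16384 = 105/8192.
Numerically: E[X] ≈ 0.012817.

E[X] = C(10,6)·2^(1−C(6,2)) = 105/8192 ≈ 0.012817.


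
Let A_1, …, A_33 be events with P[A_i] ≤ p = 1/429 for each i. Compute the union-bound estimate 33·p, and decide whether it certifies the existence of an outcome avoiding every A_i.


Union bound: P[∪_{i=1}^{33} A_i] ≤ Σ_i P[A_i] ≤ 33·p = 33·(1/429) = 1/13.
Numerically: 1/13 ≈ 0.07692.
Is 1/13 < 1? YES.
Since P[∪ A_i] ≤ 1/13 < 1, the complement has P[∩ A_i^c] ≥ 1 − 1/13 = 12/13 > 0, so some outcome avoids every A_i.

33·p = 1/13 ≈ 0.07692; existence CERTIFIED by the union bound.


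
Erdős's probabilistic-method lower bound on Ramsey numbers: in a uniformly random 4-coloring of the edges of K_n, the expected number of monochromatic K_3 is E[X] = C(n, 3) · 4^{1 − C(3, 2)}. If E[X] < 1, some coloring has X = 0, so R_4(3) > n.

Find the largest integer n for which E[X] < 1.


We need C(n, 3) · 4^{1 − 3} < 1, i.e. C(n, 3) < 4^{3 − 1} = 16.
Check values of n near the boundary:
  n = 3: C(3, 3) = 1; 1 < 16? YES
  n = 4: C(4, 3) = 4; 4 < 16? YES
  n = 5: C(5, 3) = 10; 10 < 16? YES
  n = 6: C(6, 3) = 20; 20 < 16? NO
The largest n with C(n, 3) < 16 is n = 5 (where E[X] = 5/8 ≈ 0.6250000). Hence R_4(3) > 5, i.e. R_4(3) ≥ 6.

Largest n = 5; hence R_4(3) > 5.


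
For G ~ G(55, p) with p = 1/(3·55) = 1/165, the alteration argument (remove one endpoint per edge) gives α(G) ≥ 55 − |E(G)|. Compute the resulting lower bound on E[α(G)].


E[|E(G)|] = C(55, 2)·p = 1485 · (1/165) = 9.
E[α(G)] ≥ n − E[|E(G)|] = 55 − 9 = 46.
Numerically: ≈ 46.000000.
(This is only a lower bound; the true E[α(G)] may be larger.)

E[α(G)] ≥ 46 ≈ 46.000000.


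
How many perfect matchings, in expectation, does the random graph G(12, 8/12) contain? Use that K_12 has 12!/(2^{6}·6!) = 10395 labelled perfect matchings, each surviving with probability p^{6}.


K_12 has 12!/(2^{6}·6!) = 10395 labelled perfect matchings.
For each such perfect matching H, let X_H = 1 if all 6 edges of H are present in G. Then P[X_H = 1] = p^{6} = (2/3)^{6} = 64/729.
By linearity: E[X] = Σ_H E[X_H] = 10395 · p^{6} = 10395 · 64/729 = 24640/27.
Numerically: E[X] ≈ 913.

E[X] = 10395 · (2/3)^{6} = 24640/27 ≈ 913.


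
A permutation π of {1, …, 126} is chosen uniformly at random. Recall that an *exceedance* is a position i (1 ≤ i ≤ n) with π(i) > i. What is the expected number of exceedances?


Write X = Σ_{i=1}^{126} X_i, where X_i = 1_{π(i) > i}.
For each fixed i, π(i) is uniform over {1, …, 126} (marginal of a uniform permutation), so P[π(i) > i] = (n − i)/n. Summing: Σ_{i=1}^{126} (n − i)/n = (0 + 1 + … + 125)/126 = 126(126 − 1)/(2·126) = (126 − 1)/2.
Hence E[X] = Σ_{i=1}^{126} (126 − i)/126 = 125/2 ≈ 62.50000.

E[X] = 125/2 = 62.50000.


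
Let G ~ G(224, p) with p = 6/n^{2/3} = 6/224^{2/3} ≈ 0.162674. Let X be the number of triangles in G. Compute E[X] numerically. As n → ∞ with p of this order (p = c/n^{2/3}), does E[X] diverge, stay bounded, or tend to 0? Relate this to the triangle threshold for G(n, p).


Number of potential triangles: C(224, 3) = 1848224.
Each occurs with probability p³ ≈ (0.162674)³ ≈ 4.30484694e-03.
By linearity: E[X] = C(224, 3)·p³ ≈ 1848224 · 4.30484694e-03 ≈ 7956.321429.
Since α = 2/3 < 1, p = c/n^{2/3} ≫ 1/n is above the triangle threshold p ~ 1/n. Asymptotically E[X] ~ (c³/6)·n^{3(1−α)} = (6³/6)·n^{1} → ∞; triangles are abundant w.h.p.

E[X] ≈ 7956.321429; in regime p = Θ(1/n^{2/3}) E[X] diverges (above the triangle threshold p ~ 1/n).


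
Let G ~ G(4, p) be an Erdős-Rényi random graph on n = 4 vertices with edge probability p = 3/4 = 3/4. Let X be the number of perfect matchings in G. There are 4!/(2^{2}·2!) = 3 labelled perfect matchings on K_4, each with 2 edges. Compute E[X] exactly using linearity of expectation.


K_4 has 4!/(2^{2}·2!) = 3 labelled perfect matchings.
For each such perfect matching H, let X_H = 1 if all 2 edges of H are present in G. Then P[X_H = 1] = p^{2} = (3/4)^{2} = 9/16.
Summing the indicators: E[X] = Σ_H E[X_H] = 3 · p^{2} = 3 · 9/16 = 27/16.
Numerically: E[X] ≈ 1.688.

E[X] = 3 · (3/4)^{2} = 27/16 ≈ 1.688.


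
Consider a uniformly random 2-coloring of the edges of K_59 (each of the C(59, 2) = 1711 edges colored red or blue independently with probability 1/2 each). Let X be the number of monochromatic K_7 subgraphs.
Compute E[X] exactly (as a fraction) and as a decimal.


Let X = Σ_S X_S over the C(59, 7) = 341149446 subsets S of size 7, where X_S = 1 if the K_7 on S is monochromatic.
For a fixed S, the K_7 on S has C(7, 2) = 21 edges. P[all 21 edges red] = (1/2)^21, and likewise for blue, so P[monochromatic] = 2·(1/2)^21 = 2^{1 − 21} = 1/1048576.
By linearity of expectation: E[X] = C(59, 7) · 2^{1 − 21} = 341149446 · 1/1048576 = 170574723/524288.
Numerically: E[X] ≈ 325.3455.

E[X] = C(59,7)·2^(1−C(7,2)) = 170574723/524288 ≈ 325.3455.


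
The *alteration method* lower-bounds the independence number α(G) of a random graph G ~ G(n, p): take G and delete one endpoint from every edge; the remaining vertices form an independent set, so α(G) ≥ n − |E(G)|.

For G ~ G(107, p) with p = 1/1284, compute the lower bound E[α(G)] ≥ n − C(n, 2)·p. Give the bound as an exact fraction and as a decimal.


E[|E(G)|] = C(107, 2)·p = 5671 · (1/1284) = 53/12.
E[α(G)] ≥ n − E[|E(G)|] = 107 − 53/12 = 1231/12.
Numerically: ≈ 102.583.
(This is only a lower bound; the true E[α(G)] may be larger.)

E[α(G)] ≥ 1231/12 ≈ 102.583.


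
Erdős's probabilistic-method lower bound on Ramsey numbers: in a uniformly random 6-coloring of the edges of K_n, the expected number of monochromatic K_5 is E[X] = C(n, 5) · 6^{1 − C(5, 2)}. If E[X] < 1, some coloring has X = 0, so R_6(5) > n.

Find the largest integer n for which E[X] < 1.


We need C(n, 5) · 6^{1 − 10} < 1, i.e. C(n, 5) < 6^{10 − 1} = 10077696.
Check values of n near the boundary:
  n = 62: C(62, 5) = 6471002; 6471002 < 10077696? YES
  n = 63: C(63, 5) = 7028847; 7028847 < 10077696? YES
  n = 64: C(64, 5) = 7624512; 7624512 < 10077696? YES
  n = 65: C(65, 5) = 8259888; 8259888 < 10077696? YES
  n = 66: C(66, 5) = 8936928; 8936928 < 10077696? YES
  n = 67: C(67, 5) = 9657648; 9657648 < 10077696? YES
  n = 68: C(68, 5) = 10424128; 10424128 < 10077696? NO
The largest n with C(n, 5) < 10077696 is n = 67 (where E[X] = 67067/69984 ≈ 0.958319). Hence R_6(5) > 67, i.e. R_6(5) ≥ 68.

Largest n = 67; hence R_6(5) > 67.


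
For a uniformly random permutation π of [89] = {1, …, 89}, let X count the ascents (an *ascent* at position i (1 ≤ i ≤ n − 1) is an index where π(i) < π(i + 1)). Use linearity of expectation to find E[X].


Write X = Σ X_I over i = 1, …, 88, with X_I the indicator of one ascent.
There are 88 indicators.
For each fixed i, the pair (π(i), π(i+1)) is a uniformly random ordered pair of distinct values from {1, …, 89}; by symmetry P[π(i) < π(i+1)] = 1/2.
By linearity: E[X] = 88 · (1/2) = (89 − 1) · (1/2) = 44 ≈ 44.0000.

E[X] = 44 = 44.0000.


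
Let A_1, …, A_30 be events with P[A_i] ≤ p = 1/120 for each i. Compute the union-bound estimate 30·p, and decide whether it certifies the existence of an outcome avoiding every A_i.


Union bound: P[∪_{i=1}^{30} A_i] ≤ Σ_i P[A_i] ≤ 30·p = 30·(1/120) = 1/4.
Numerically: 1/4 ≈ 0.250.
Is 1/4 < 1? YES.
Since P[∪ A_i] ≤ 1/4 < 1, the complement has P[∩ A_i^c] ≥ 1 − 1/4 = 3/4 > 0, so some outcome avoids every A_i.

30·p = 1/4 ≈ 0.250; existence CERTIFIED by the union bound.


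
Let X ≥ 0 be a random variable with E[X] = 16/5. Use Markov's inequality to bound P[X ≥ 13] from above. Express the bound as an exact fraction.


μ = E[X] = 16/5, a = 13.
Markov: P[X ≥ 13] ≤ μ/a = (16/5)/13 = 16/65.
Numerically: ≈ 0.24615.
(Since a = 13 > μ = 3.20000, the bound 16/65 is < 1 and informative.)

P[X ≥ 13] ≤ 16/65 ≈ 0.24615.


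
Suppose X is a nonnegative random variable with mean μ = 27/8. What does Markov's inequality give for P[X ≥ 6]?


μ = E[X] = 27/8, a = 6.
Markov: P[X ≥ 6] ≤ μ/a = (27/8)/6 = 9/16.
Numerically: ≈ 0.562500.
(Since a = 6 > μ = 3.375000, the bound 9/16 is < 1 and informative.)

P[X ≥ 6] ≤ 9/16 ≈ 0.562500.


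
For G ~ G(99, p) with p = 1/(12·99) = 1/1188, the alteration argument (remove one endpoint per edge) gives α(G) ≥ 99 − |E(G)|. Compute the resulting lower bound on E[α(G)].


E[|E(G)|] = C(99, 2)·p = 4851 · (1/1188) = 49/12.
E[α(G)] ≥ n − E[|E(G)|] = 99 − 49/12 = 1139/12.
Numerically: ≈ 94.916667.
(This is only a lower bound; the true E[α(G)] may be larger.)

E[α(G)] ≥ 1139/12 ≈ 94.916667.


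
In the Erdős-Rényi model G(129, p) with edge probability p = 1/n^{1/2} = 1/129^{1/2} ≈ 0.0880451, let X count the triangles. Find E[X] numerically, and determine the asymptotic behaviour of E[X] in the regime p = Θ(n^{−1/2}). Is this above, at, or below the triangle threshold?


Number of potential triangles: C(129, 3) = 349504.
Each occurs with probability p³ ≈ (0.0880451)³ ≈ 6.82520082e-04.
By linearity: E[X] = C(129, 3)·p³ ≈ 349504 · 6.82520082e-04 ≈ 238.543499.
Since α = 1/2 < 1, p = c/n^{1/2} ≫ 1/n is above the triangle threshold p ~ 1/n. Asymptotically E[X] ~ (c³/6)·n^{3(1−α)} = (1³/6)·n^{1.5} → ∞; triangles are abundant w.h.p.

E[X] ≈ 238.543499; in regime p = Θ(1/n^{1/2}) E[X] diverges (above the triangle threshold p ~ 1/n).
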